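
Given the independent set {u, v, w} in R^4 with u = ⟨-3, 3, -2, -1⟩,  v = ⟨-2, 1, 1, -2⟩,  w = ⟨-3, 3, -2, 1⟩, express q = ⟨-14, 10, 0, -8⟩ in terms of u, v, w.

Since u, v, w are independent, the coefficients expressing q are uniquely determined by a linear system.
Back-substitution yields (α₁, α₂, α₃) = (1, 4, 1).

q = u + 4v + w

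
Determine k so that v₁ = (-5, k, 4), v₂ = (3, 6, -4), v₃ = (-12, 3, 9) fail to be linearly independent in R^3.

The set is linearly dependent precisely when det[v₁; v₂; v₃] = 0.
The determinant works out to 21*k - 6.
Solving 21*k - 6 = 0 yields k = 2/7.

k = 2/7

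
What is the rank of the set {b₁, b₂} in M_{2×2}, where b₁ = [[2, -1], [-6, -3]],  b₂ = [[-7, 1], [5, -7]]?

rank 2

Use coordinates relative to {E₁₁, E₁₂, E₂₁, E₂₂}.
Put the 4×2 matrix [b₁|b₂] into echelon form.
Exactly 2 pivots survive; hence the rank is 2.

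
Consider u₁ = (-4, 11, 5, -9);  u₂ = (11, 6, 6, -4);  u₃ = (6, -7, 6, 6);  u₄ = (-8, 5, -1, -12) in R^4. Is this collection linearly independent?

The matrix [u₁|u₂|u₃|u₄] has determinant 9023.
A nonzero determinant means the columns are linearly independent.

linearly independent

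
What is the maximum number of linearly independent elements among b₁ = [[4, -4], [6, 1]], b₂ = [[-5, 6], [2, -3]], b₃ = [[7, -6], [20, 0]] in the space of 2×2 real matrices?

Pass to coordinate vectors with respect to the basis {E₁₁, E₁₂, E₂₁, E₂₂}.
Apply Gaussian elimination to the matrix whose rows are b₁, b₂, b₃.
There are 2 pivot columns, so rank = 2.

2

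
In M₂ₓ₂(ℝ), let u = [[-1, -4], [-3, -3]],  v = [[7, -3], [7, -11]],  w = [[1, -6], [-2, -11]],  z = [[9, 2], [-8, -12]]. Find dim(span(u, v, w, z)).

Represent each element by its coordinate vector in ℝ⁴.
Form the matrix with u, v, w, z as columns and reduce.
Reduction leaves 4 leading entries, giving rank 4.

dim = 4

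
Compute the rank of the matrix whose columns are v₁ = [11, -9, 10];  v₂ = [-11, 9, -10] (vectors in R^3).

Form the matrix with v₁, v₂ as columns and reduce.
Reduction leaves 1 leading entry, giving rank 1.

rank 1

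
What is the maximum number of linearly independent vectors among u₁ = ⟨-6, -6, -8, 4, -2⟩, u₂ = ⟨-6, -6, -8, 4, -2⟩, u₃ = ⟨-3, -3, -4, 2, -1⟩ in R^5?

Apply Gaussian elimination to the matrix whose rows are u₁, u₂, u₃.
The echelon form has 1 nonzero row, so the rank is 1.

1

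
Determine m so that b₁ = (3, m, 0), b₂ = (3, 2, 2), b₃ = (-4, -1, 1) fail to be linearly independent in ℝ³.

m = 12/11

Place the vectors as rows of a 3×3 matrix; dependence ⇔ determinant zero.
The determinant works out to 12 - 11*m.
Setting this to zero gives m = 12/11.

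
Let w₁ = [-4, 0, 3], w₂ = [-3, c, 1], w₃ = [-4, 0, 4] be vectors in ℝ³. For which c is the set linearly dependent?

The vectors are dependent exactly when the determinant of the matrix with rows w₁, w₂, w₃ vanishes.
The determinant works out to -4*c.
This vanishes exactly when c = 0.

c = 0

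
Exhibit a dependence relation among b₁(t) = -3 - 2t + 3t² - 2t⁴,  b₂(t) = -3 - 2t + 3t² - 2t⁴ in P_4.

Write each element as a vector in ℝ⁵ using {1, t, …, t⁴}.
Set up α₁b₁ + α₂b₂ = 0 and solve the homogeneous system.
One solution (up to scaling) is (1, -1).

b₁ - b₂ = 0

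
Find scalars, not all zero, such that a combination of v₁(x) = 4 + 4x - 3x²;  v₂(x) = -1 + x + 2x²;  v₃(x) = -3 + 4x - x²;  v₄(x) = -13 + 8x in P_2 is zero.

v₁ - 3v₃ + v₄ = 0

Pass to coordinate vectors relative to the basis {1, x, x²}.
Solve the homogeneous system with v₁, v₂, v₃, v₄ as columns by row-reducing the coefficient matrix.
A generator of the null space is (1, 0, -3, 1).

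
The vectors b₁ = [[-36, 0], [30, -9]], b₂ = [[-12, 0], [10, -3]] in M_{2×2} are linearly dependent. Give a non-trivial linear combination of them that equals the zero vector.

b₁ - 3b₂ = 0

Pass to coordinate vectors relative to the basis {E₁₁, E₁₂, E₂₁, E₂₂}.
Set up α₁b₁ + α₂b₂ = 0 and solve the homogeneous system.
The free variable yields coefficients (1, -3) (any nonzero multiple also works).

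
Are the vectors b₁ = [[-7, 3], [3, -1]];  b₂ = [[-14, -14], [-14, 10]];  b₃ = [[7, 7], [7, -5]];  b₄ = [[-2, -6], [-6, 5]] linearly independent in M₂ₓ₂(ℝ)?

linearly dependent

Take coordinates with respect to the standard basis {E₁₁, E₁₂, E₂₁, E₂₂}.
Row-reduce the matrix whose columns are b₁, b₂, b₃, b₄.
The reduction yields 3 nonzero rows, so the rank is 3.
Since rank 3 < 4, the set is linearly dependent.
Indeed b₂ + 2b₃ = 0.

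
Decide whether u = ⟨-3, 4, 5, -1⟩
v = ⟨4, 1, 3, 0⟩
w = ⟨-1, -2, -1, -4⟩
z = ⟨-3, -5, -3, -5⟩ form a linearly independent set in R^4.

Form the 4×4 matrix with these as columns; its determinant is -205.
A nonzero determinant means the columns are linearly independent.

linearly independent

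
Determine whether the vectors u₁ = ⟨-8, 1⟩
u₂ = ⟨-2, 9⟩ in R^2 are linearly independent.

Row-reduce the matrix whose columns are u₁, u₂.
The reduction yields 2 nonzero rows, so the rank is 2.
Since rank = 2 (the number of vectors), the set is linearly independent.

linearly independent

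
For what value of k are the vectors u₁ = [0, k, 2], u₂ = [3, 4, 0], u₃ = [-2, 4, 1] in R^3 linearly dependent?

Place the vectors as rows of a 3×3 matrix; dependence ⇔ determinant zero.
Expanding, det = 40 - 3*k.
Solving 40 - 3*k = 0 yields k = 40/3.

k = 40/3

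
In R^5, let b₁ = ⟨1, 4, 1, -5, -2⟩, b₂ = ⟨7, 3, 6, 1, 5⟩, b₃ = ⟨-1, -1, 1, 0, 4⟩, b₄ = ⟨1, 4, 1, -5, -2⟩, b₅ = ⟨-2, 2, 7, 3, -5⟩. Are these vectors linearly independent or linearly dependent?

Two of the vectors are equal, giving an immediate dependence.

linearly dependent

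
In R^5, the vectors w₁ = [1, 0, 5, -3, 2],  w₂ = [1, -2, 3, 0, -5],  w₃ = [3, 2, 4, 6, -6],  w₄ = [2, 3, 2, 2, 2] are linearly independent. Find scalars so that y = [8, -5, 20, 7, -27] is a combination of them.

Solve the system with w₁, w₂, w₃, w₄ as columns and y as the right-hand side.
The system has the unique solution (c₁, …, c₄) = (1, 3, 2, -1).

y = w₁ + 3w₂ + 2w₃ - w₄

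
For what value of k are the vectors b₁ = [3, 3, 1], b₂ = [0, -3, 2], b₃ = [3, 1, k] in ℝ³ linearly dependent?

Dependence holds iff the 3×3 matrix [b₁ b₂ b₃] is singular.
The determinant works out to 21 - 9*k.
Setting this to zero gives k = 7/3.

k = 7/3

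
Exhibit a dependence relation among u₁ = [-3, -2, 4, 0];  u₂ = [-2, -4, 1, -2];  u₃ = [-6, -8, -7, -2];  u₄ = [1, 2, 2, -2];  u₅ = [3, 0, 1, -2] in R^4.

Solve the homogeneous system with u₁, u₂, u₃, u₄, u₅ as columns by row-reducing the coefficient matrix.
A generator of the null space is (2, -3, 1, 0, 2).

2u₁ - 3u₂ + u₃ + 2u₅ = 0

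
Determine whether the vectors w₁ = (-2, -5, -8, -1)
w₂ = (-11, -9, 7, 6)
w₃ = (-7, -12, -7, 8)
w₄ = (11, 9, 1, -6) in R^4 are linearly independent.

linearly independent

Row-reduce the matrix whose columns are w₁, w₂, w₃, w₄.
The reduction yields 4 nonzero rows, so the rank is 4.
Since rank = 4 (the number of vectors), the set is linearly independent.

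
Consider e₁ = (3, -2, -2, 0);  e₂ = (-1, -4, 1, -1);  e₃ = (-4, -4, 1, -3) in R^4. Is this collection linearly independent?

Row-reduce the matrix whose columns are e₁, e₂, e₃.
The reduction yields 3 nonzero rows, so the rank is 3.
Since rank = 3 (the number of vectors), the set is linearly independent.

linearly independent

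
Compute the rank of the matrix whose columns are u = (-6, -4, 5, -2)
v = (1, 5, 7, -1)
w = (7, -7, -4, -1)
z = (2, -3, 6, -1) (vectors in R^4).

Put the 4×4 matrix [u|v|w|z] into echelon form.
Reduction leaves 4 leading entries, giving rank 4.

4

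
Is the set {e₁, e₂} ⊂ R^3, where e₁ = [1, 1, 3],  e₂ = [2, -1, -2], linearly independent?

linearly independent

Row-reduce the matrix whose columns are e₁, e₂.
The reduction yields 2 nonzero rows, so the rank is 2.
Since rank = 2 (the number of vectors), the set is linearly independent.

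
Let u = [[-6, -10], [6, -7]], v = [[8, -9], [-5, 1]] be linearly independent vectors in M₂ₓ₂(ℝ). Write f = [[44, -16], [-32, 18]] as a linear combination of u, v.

Take coordinate vectors relative to {E₁₁, E₁₂, E₂₁, E₂₂}.
Since u, v are independent, the coefficients expressing f are uniquely determined by a linear system.
Back-substitution yields (a₁, a₂) = (-2, 4).

f = -2u + 4v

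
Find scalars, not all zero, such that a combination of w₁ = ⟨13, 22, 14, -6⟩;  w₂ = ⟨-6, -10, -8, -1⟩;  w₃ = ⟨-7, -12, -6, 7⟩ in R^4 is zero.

Set up α₁w₁ + … + α₃w₃ = 0 and solve the homogeneous system.
The free variable yields coefficients (1, 1, 1) (any nonzero multiple also works).

w₁ + w₂ + w₃ = 0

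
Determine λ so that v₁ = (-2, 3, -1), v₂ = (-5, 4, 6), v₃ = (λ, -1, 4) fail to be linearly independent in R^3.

Dependence holds iff the 3×3 matrix [v₁ v₂ v₃] is singular.
Cofactor expansion gives det = 22*λ + 11.
Setting this to zero gives λ = -1/2.

λ = -1/2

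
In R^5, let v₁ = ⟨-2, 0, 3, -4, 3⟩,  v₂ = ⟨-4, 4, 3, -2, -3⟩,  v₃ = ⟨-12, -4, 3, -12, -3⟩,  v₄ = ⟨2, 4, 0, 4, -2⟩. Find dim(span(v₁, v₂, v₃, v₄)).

3

Form the matrix with v₁, v₂, v₃, v₄ as columns and reduce.
Reduction leaves 3 leading entries, giving rank 3.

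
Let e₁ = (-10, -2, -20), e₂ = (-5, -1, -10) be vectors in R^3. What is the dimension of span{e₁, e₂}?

1

Apply Gaussian elimination to the matrix whose rows are e₁, e₂.
Reduction leaves 1 leading entry, giving rank 1.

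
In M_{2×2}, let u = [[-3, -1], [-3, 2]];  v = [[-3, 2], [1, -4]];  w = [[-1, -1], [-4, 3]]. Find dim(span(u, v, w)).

3

Use coordinates relative to {E₁₁, E₁₂, E₂₁, E₂₂}.
Form the matrix with u, v, w as columns and reduce.
The echelon form has 3 nonzero rows, so the rank is 3.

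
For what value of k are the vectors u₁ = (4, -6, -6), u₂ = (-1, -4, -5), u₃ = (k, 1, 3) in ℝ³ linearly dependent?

k = 20/3

Dependence holds iff the 3×3 matrix [u₁ u₂ u₃] is singular.
The determinant works out to 6*k - 40.
This vanishes exactly when k = 20/3.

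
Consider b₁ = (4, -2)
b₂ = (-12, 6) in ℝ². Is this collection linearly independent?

One vector is a scalar multiple of another, so the set is dependent.

linearly dependent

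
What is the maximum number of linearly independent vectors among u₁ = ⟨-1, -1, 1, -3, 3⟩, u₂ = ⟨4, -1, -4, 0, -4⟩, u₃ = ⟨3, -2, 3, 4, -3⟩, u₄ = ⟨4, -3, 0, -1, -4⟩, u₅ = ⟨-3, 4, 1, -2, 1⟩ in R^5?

5

Row-reduce the 5×5 matrix with these as rows.
Exactly 5 pivots survive; hence the rank is 5.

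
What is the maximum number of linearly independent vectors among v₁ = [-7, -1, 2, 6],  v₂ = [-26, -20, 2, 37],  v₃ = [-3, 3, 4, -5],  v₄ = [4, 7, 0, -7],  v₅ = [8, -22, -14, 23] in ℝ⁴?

3

Apply Gaussian elimination to the matrix whose rows are v₁, v₂, v₃, v₄, v₅.
Reduction leaves 3 leading entries, giving rank 3.
(With 5 elements in a 4-dimensional space the rank is at most 4.)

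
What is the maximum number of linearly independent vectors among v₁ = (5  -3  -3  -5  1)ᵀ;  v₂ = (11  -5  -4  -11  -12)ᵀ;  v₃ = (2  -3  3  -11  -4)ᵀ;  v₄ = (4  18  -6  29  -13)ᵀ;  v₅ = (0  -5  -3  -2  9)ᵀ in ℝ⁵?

4

Put the 5×5 matrix [v₁|v₂|v₃|v₄|v₅] into echelon form.
The echelon form has 4 nonzero rows, so the rank is 4.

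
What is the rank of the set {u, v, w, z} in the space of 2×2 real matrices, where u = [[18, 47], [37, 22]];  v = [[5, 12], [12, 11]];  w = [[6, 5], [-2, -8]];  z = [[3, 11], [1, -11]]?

3

Use coordinates relative to {E₁₁, E₁₂, E₂₁, E₂₂}.
Form the matrix with u, v, w, z as columns and reduce.
Exactly 3 pivots survive; hence the rank is 3.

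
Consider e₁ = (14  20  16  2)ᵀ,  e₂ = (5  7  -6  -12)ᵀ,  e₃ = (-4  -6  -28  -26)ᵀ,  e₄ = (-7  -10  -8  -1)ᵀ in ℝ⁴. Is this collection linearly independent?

linearly dependent

Form the 4×4 matrix with these as columns; its determinant is 0.
A zero determinant means the columns are linearly dependent.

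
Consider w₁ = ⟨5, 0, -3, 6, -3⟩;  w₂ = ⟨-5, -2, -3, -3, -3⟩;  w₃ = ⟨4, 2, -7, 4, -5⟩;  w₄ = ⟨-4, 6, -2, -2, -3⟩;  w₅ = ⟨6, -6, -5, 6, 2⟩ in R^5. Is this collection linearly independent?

Row-reduce the matrix whose columns are w₁, w₂, w₃, w₄, w₅.
The reduction yields 5 nonzero rows, so the rank is 5.
Since rank = 5 (the number of vectors), the set is linearly independent.

linearly independent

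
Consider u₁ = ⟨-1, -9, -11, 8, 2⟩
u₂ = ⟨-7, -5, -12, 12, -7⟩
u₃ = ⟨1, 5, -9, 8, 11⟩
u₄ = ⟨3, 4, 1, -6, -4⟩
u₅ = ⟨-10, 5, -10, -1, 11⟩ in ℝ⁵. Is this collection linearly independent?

linearly independent

Form the 5×5 matrix with these as columns; its determinant is -227519.
A nonzero determinant means the columns are linearly independent.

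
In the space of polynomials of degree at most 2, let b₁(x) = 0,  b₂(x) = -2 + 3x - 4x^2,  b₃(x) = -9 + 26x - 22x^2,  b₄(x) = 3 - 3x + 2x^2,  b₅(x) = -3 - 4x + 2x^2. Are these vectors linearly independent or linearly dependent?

Write each element as a coordinate vector in ℝ³ using {1, x, x^2}.
There are 5 vectors in a 3-dimensional space, so they cannot be linearly independent.

linearly dependent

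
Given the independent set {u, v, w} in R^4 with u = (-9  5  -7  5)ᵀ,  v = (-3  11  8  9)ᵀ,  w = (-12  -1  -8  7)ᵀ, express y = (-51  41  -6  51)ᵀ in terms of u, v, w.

Solve the system with u, v, w as columns and y as the right-hand side.
Back-substitution yields (α₁, α₂, α₃) = (2, 3, 2).

y = 2u + 3v + 2w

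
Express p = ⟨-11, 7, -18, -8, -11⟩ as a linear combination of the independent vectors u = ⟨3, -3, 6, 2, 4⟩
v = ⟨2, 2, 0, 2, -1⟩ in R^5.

p = -3u - v

Set up the augmented matrix [u | v | p] and row-reduce.
The system has the unique solution (α₁, α₂) = (-3, -1).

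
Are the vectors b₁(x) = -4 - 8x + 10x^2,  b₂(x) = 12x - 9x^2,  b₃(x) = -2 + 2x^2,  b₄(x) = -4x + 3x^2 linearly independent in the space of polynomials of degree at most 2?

Take coordinates with respect to the standard basis {1, x, x^2}.
There are 4 vectors in a 3-dimensional space, so they cannot be linearly independent.

linearly dependent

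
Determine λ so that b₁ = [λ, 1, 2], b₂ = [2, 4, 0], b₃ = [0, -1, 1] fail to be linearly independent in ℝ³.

λ = 3/2

The set is linearly dependent precisely when det[b₁; b₂; b₃] = 0.
Cofactor expansion gives det = 4*λ - 6.
Setting this to zero gives λ = 3/2.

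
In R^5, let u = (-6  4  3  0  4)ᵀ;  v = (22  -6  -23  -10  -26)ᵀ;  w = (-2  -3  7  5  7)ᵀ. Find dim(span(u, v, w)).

2

Row-reduce the 3×5 matrix with these as rows.
Exactly 2 pivots survive; hence the rank is 2.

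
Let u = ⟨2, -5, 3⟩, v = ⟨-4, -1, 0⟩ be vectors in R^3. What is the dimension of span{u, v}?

Row-reduce the 2×3 matrix with these as rows.
Exactly 2 pivots survive; hence the rank is 2.

2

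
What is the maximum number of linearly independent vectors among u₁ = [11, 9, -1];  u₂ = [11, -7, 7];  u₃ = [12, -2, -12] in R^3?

Apply Gaussian elimination to the matrix whose rows are u₁, u₂, u₃.
Reduction leaves 3 leading entries, giving rank 3.

3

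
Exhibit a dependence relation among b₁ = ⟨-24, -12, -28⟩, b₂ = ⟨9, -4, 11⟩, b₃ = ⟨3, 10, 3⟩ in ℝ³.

b₁ + 2b₂ + 2b₃ = 0

Row-reduce the matrix with b₁, b₂, b₃ as columns; the null space gives the coefficients.
The free variable yields coefficients (1, 2, 2) (any nonzero multiple also works).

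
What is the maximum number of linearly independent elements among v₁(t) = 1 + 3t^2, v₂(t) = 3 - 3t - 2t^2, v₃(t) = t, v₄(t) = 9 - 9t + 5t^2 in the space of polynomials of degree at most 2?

Represent each element by its coordinate vector in ℝ³.
Apply Gaussian elimination to the matrix whose rows are v₁, v₂, v₃, v₄.
Reduction leaves 3 leading entries, giving rank 3.
(With 4 elements in a 3-dimensional space the rank is at most 3.)

3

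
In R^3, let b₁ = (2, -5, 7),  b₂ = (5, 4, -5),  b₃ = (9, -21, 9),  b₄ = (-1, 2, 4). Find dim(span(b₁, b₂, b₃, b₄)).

3

Row-reduce the 4×3 matrix with these as rows.
There are 3 pivot columns, so rank = 3.
(With 4 elements in a 3-dimensional space the rank is at most 3.)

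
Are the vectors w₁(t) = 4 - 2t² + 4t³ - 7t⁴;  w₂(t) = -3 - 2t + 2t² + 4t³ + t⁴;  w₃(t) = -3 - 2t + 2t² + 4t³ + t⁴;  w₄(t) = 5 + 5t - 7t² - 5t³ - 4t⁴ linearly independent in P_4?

Write each element as a coordinate vector in ℝ⁵ using {1, t, …, t⁴}.
Two of the vectors are equal, giving an immediate dependence.

linearly dependent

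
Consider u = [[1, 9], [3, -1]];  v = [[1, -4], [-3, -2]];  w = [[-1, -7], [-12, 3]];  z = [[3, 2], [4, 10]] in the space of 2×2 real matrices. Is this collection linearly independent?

linearly independent

Take coordinates with respect to the standard basis {E₁₁, E₁₂, E₂₁, E₂₂}.
Row-reduce the matrix whose columns are u, v, w, z.
The reduction yields 4 nonzero rows, so the rank is 4.
Since rank = 4 (the number of vectors), the set is linearly independent.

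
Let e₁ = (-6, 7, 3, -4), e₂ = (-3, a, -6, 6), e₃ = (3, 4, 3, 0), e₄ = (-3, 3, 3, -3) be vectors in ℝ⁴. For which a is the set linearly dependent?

Place the vectors as rows of a 4×4 matrix; dependence ⇔ determinant zero.
Expanding, det = 9*a - 297.
Setting this to zero gives a = 33.

a = 33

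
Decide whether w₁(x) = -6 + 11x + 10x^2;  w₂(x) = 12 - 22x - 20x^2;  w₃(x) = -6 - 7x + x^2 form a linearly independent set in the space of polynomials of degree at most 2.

linearly dependent

Take coordinates with respect to the standard basis {1, x, x^2}.
One vector is a scalar multiple of another, so the set is dependent.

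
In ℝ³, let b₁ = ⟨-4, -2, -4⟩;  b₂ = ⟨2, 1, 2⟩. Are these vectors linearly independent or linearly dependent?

linearly dependent

Row-reduce the matrix whose columns are b₁, b₂.
The reduction yields 1 nonzero row, so the rank is 1.
Since rank 1 < 2, the set is linearly dependent.
Indeed b₁ + 2b₂ = 0.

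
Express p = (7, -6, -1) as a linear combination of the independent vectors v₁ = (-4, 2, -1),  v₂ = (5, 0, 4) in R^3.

p = -3v₁ - v₂

Since v₁, v₂ are independent, the coefficients expressing p are uniquely determined by a linear system.
Back-substitution yields (α₁, α₂) = (-3, -1).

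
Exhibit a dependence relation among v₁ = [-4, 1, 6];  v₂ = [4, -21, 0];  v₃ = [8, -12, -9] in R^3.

3v₁ - v₂ + 2v₃ = 0

Row-reduce the matrix with v₁, v₂, v₃ as columns; the null space gives the coefficients.
A generator of the null space is (3, -1, 2).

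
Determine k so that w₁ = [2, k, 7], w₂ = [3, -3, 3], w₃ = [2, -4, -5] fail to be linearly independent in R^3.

k = -4/7

The vectors are dependent exactly when the determinant of the matrix with rows w₁, w₂, w₃ vanishes.
Cofactor expansion gives det = 21*k + 12.
Solving 21*k + 12 = 0 yields k = -4/7.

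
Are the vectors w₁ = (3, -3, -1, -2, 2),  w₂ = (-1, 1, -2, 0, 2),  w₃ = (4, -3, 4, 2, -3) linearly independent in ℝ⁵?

Place the vectors as rows of a 3×5 matrix and reduce to echelon form.
The reduction yields 3 nonzero rows, so the rank is 3.
Since rank = 3 (the number of vectors), the set is linearly independent.

linearly independent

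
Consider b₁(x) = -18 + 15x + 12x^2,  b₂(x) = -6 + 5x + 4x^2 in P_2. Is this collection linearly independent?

linearly dependent

Write each element as a coordinate vector in ℝ³ using {1, x, x^2}.
Row-reduce the matrix whose columns are b₁, b₂.
The reduction yields 1 nonzero row, so the rank is 1.
Since rank 1 < 2, the set is linearly dependent.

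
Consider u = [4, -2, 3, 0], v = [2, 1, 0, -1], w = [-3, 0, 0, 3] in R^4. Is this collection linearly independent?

linearly independent

Place the vectors as rows of a 3×4 matrix and reduce to echelon form.
The reduction yields 3 nonzero rows, so the rank is 3.
Since rank = 3 (the number of vectors), the set is linearly independent.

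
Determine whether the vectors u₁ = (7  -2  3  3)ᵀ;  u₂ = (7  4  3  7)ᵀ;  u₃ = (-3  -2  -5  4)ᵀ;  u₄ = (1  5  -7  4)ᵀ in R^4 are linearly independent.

The matrix [u₁|u₂|u₃|u₄] has determinant 2236.
A nonzero determinant means the columns are linearly independent.

linearly independent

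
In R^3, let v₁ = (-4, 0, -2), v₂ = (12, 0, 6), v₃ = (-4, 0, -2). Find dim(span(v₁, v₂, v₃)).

dim = 1

Row-reduce the 3×3 matrix with these as rows.
Exactly 1 pivot survives; hence the rank is 1.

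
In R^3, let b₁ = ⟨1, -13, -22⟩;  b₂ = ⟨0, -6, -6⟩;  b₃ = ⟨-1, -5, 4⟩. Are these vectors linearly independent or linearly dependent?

linearly dependent

Form the 3×3 matrix with these as columns; its determinant is 0.
A zero determinant means the columns are linearly dependent.
Indeed b₁ - 3b₂ + b₃ = 0.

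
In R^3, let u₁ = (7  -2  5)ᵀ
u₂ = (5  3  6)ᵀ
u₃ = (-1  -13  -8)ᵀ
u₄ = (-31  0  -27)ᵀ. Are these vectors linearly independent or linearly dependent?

linearly dependent

There are 4 vectors in a 3-dimensional space, so they cannot be linearly independent.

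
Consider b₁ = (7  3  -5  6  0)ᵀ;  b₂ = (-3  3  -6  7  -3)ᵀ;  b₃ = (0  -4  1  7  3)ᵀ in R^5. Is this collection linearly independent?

linearly independent

Place the vectors as rows of a 3×5 matrix and reduce to echelon form.
The reduction yields 3 nonzero rows, so the rank is 3.
Since rank = 3 (the number of vectors), the set is linearly independent.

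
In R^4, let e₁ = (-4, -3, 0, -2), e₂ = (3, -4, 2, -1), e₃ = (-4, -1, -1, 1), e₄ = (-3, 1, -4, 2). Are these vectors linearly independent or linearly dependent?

Form the 4×4 matrix with these as columns; its determinant is 143.
A nonzero determinant means the columns are linearly independent.

linearly independent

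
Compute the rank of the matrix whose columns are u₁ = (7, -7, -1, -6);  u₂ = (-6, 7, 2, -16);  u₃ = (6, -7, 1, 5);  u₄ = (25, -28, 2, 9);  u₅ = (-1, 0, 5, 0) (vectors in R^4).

Row-reduce the 5×4 matrix with these as rows.
Exactly 3 pivots survive; hence the rank is 3.
(With 5 elements in a 4-dimensional space the rank is at most 4.)

rank 3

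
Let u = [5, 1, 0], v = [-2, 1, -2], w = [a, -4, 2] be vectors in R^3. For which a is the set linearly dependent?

The set is linearly dependent precisely when det[u; v; w] = 0.
Cofactor expansion gives det = -2*a - 26.
This vanishes exactly when a = -13.

a = -13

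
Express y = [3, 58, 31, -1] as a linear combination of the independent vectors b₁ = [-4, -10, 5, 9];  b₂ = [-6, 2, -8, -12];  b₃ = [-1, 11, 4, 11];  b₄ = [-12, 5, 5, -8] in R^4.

y = -4b₁ - 4b₂ + b₃ + 3b₄

Write y = α₁b₁ + … + α₄b₄ and equate components.
Row-reducing the augmented matrix gives the unique coefficients (α₁, …, α₄) = (-4, -4, 1, 3).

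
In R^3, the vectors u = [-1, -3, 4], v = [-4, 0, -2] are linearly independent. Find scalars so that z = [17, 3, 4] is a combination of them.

Set up the augmented matrix [u | v | z] and row-reduce.
Back-substitution yields (α₁, α₂) = (-1, -4).

z = -u - 4v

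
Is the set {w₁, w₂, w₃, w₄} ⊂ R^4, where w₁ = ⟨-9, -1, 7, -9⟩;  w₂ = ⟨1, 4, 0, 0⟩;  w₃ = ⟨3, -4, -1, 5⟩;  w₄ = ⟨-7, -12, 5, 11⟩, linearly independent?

linearly independent

Row-reduce the matrix whose columns are w₁, w₂, w₃, w₄.
The reduction yields 4 nonzero rows, so the rank is 4.
Since rank = 4 (the number of vectors), the set is linearly independent.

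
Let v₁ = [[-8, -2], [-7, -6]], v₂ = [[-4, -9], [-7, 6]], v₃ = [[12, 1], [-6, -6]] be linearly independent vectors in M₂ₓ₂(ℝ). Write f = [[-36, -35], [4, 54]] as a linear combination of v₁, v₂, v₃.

Work in coordinates with respect to the standard basis {E₁₁, E₁₂, E₂₁, E₂₂}.
Since v₁, v₂, v₃ are independent, the coefficients expressing f are uniquely determined by a linear system.
The system has the unique solution (α₁, α₂, α₃) = (-2, 4, -3).

f = -2v₁ + 4v₂ - 3v₃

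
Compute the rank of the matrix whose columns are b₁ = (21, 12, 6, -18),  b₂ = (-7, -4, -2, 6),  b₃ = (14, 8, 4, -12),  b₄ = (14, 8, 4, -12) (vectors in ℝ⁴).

1

Row-reduce the 4×4 matrix with these as rows.
There is 1 pivot column, so rank = 1.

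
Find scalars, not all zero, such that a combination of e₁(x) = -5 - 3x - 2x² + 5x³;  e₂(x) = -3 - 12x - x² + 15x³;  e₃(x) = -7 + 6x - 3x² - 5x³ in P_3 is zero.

2e₁ - e₂ - e₃ = 0

Take coordinates with respect to {1, x, …, x³}.
Row-reduce the matrix with e₁, e₂, e₃ as columns; the null space gives the coefficients.
A generator of the null space is (2, -1, -1).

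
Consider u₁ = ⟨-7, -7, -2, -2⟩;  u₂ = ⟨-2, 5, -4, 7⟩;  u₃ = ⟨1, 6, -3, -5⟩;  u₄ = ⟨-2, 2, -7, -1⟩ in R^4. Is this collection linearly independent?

linearly independent

Place the vectors as rows of a 4×4 matrix and reduce to echelon form.
The reduction yields 4 nonzero rows, so the rank is 4.
Since rank = 4 (the number of vectors), the set is linearly independent.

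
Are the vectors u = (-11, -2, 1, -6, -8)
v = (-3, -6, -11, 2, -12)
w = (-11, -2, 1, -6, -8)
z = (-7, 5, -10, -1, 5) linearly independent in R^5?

Two of the vectors are equal, giving an immediate dependence.

linearly dependent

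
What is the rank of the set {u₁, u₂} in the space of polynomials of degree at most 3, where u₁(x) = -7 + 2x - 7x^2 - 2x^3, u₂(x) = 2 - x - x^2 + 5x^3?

rank 2

Pass to coordinate vectors with respect to the basis {1, x, …, x^3}.
Form the matrix with u₁, u₂ as columns and reduce.
The echelon form has 2 nonzero rows, so the rank is 2.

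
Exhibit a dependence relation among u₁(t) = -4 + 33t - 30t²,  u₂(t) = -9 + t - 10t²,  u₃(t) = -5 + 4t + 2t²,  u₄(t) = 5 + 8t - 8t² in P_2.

u₁ - u₂ - 2u₃ - 3u₄ = 0

Write each element as a vector in ℝ³ using {1, t, t²}.
Solve the homogeneous system with u₁, u₂, u₃, u₄ as columns by row-reducing the coefficient matrix.
A generator of the null space is (1, -1, -2, -3).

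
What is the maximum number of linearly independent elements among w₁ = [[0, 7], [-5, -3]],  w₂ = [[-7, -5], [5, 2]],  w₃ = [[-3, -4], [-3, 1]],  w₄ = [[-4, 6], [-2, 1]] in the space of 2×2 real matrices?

4

Use coordinates relative to {E₁₁, E₁₂, E₂₁, E₂₂}.
Put the 4×4 matrix [w₁|w₂|w₃|w₄] into echelon form.
Reduction leaves 4 leading entries, giving rank 4.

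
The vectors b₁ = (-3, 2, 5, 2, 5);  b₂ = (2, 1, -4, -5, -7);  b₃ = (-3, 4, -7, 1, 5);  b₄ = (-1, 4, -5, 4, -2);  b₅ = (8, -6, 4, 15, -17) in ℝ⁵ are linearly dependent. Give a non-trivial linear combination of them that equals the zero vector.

2b₁ + 2b₂ + 3b₃ - 3b₄ + b₅ = 0

Set up α₁b₁ + … + α₅b₅ = 0 and solve the homogeneous system.
One solution (up to scaling) is (2, 2, 3, -3, 1).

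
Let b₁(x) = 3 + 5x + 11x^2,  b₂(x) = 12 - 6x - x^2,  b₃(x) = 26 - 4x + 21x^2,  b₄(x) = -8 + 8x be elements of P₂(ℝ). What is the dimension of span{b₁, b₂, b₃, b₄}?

Pass to coordinate vectors with respect to the basis {1, x, x^2}.
Put the 3×4 matrix [b₁|b₂|b₃|b₄] into echelon form.
The echelon form has 3 nonzero rows, so the rank is 3.
(With 4 elements in a 3-dimensional space the rank is at most 3.)

dim = 3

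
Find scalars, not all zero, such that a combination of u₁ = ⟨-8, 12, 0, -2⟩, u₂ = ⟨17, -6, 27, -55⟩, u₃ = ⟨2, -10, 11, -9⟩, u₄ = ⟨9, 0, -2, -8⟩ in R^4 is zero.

Write the vectors as columns of a matrix and find a nonzero vector in its null space.
The free variable yields coefficients (2, -1, 3, 3) (any nonzero multiple also works).

2u₁ - u₂ + 3u₃ + 3u₄ = 0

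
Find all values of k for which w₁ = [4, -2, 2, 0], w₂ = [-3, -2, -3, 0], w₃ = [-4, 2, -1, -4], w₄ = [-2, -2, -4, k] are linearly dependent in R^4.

k = 48/7

The set is linearly dependent precisely when det[w₁; w₂; w₃; w₄] = 0.
Expanding, det = 96 - 14*k.
Solving 96 - 14*k = 0 yields k = 48/7.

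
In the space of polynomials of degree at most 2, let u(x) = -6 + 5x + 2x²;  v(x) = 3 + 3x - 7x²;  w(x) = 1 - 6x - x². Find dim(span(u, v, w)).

Pass to coordinate vectors with respect to the basis {1, x, x²}.
Row-reduce the 3×3 matrix with these as rows.
Exactly 3 pivots survive; hence the rank is 3.

dim = 3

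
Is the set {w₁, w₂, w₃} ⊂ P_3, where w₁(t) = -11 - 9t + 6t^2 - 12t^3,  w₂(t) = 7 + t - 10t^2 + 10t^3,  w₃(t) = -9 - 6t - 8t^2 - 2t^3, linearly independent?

Take coordinates with respect to the standard basis {1, t, …, t^3}.
Row-reduce the matrix whose columns are w₁, w₂, w₃.
The reduction yields 3 nonzero rows, so the rank is 3.
Since rank = 3 (the number of vectors), the set is linearly independent.

linearly independent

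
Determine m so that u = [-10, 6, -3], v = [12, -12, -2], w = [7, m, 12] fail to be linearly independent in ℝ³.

m = 30/7

The vectors are dependent exactly when the determinant of the matrix with rows u, v, w vanishes.
Cofactor expansion gives det = 240 - 56*m.
This vanishes exactly when m = 30/7.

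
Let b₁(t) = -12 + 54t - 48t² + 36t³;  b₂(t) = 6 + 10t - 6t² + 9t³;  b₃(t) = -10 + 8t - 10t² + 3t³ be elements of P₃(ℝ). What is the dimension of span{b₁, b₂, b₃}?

dim = 2

Use coordinates relative to {1, t, …, t³}.
Row-reduce the 3×4 matrix with these as rows.
Exactly 2 pivots survive; hence the rank is 2.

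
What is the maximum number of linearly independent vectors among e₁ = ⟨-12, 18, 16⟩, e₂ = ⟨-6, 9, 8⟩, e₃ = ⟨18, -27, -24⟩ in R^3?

Put the 3×3 matrix [e₁|e₂|e₃] into echelon form.
Reduction leaves 1 leading entry, giving rank 1.

1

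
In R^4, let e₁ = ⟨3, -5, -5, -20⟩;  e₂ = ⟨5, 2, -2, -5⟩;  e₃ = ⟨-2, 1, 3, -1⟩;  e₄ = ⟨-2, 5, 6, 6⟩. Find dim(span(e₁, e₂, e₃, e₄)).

3

Apply Gaussian elimination to the matrix whose rows are e₁, e₂, e₃, e₄.
The echelon form has 3 nonzero rows, so the rank is 3.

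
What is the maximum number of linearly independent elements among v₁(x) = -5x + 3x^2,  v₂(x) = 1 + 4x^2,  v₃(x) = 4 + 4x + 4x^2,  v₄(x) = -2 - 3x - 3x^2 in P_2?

Use coordinates relative to {1, x, x^2}.
Apply Gaussian elimination to the matrix whose rows are v₁, v₂, v₃, v₄.
Exactly 3 pivots survive; hence the rank is 3.
(With 4 elements in a 3-dimensional space the rank is at most 3.)

3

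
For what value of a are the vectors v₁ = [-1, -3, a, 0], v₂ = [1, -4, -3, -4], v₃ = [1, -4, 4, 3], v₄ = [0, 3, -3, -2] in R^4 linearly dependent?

a = 4/3

Dependence holds iff the 4×4 matrix [v₁ v₂ v₃ v₄] is singular.
The determinant works out to 28 - 21*a.
Solving 28 - 21*a = 0 yields a = 4/3.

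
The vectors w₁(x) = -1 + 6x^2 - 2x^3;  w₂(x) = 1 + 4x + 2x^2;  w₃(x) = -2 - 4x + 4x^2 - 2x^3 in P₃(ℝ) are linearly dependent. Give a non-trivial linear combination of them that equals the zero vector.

Write each element as a vector in ℝ⁴ using {1, x, …, x^3}.
Write the vectors as columns of a matrix and find a nonzero vector in its null space.
The free variable yields coefficients (1, -1, -1) (any nonzero multiple also works).

w₁ - w₂ - w₃ = 0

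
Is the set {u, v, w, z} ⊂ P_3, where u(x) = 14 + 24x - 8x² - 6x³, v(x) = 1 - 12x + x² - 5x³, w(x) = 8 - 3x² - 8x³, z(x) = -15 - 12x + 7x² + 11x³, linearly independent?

linearly dependent

Take coordinates with respect to the standard basis {1, x, …, x³}.
Place the vectors as rows of a 4×4 matrix and reduce to echelon form.
The reduction yields 2 nonzero rows, so the rank is 2.
Since rank 2 < 4, the set is linearly dependent.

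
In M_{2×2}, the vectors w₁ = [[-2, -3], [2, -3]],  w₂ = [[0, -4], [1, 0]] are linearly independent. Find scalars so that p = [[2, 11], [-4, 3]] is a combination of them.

p = -w₁ - 2w₂

Work in coordinates with respect to the standard basis {E₁₁, E₁₂, E₂₁, E₂₂}.
Set up the augmented matrix [w₁ | w₂ | p] and row-reduce.
Row-reducing the augmented matrix gives the unique coefficients (a₁, a₂) = (-1, -2).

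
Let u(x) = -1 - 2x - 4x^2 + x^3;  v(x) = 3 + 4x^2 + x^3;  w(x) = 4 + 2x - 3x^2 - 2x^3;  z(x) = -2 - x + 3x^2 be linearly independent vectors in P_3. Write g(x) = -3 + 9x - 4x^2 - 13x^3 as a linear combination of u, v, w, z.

Work in coordinates with respect to the standard basis {1, x, …, x^3}.
Set up the augmented matrix [u | v | w | z | g] and row-reduce.
Row-reducing the augmented matrix gives the unique coefficients (α₁, …, α₄) = (-3, -4, 3, 3).

g = -3u - 4v + 3w + 3z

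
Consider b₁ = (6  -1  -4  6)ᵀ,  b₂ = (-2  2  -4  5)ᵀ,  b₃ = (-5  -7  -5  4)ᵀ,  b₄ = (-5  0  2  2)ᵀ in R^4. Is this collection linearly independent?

The matrix [b₁|b₂|b₃|b₄] has determinant -1831.
A nonzero determinant means the columns are linearly independent.

linearly independent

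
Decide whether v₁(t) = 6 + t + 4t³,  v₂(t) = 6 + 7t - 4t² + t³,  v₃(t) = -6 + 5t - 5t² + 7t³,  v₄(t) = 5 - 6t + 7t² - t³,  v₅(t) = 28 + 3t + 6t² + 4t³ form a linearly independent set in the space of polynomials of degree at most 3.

Take coordinates with respect to the standard basis {1, t, …, t³}.
There are 5 vectors in a 4-dimensional space, so they cannot be linearly independent.

linearly dependent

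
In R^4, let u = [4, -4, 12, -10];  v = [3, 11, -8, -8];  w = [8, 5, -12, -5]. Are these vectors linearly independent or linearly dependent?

Place the vectors as rows of a 3×4 matrix and reduce to echelon form.
The reduction yields 3 nonzero rows, so the rank is 3.
Since rank = 3 (the number of vectors), the set is linearly independent.

linearly independent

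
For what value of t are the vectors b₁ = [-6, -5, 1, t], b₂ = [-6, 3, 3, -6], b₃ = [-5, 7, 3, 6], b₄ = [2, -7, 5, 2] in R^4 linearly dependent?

t = -28

The vectors are dependent exactly when the determinant of the matrix with rows b₁, b₂, b₃, b₄ vanishes.
Cofactor expansion gives det = 180*t + 5040.
This vanishes exactly when t = -28.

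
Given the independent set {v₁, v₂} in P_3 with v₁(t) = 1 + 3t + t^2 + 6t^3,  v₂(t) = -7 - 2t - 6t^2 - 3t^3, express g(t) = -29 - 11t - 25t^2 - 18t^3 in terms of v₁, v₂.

Work in coordinates with respect to the standard basis {1, t, …, t^3}.
Set up the augmented matrix [v₁ | v₂ | g] and row-reduce.
Row-reducing the augmented matrix gives the unique coefficients (α₁, α₂) = (-1, 4).

g = -v₁ + 4v₂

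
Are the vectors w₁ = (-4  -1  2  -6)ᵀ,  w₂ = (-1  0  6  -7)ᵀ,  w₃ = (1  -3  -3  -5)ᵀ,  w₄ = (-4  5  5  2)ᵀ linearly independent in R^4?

Form the 4×4 matrix with these as columns; its determinant is 402.
A nonzero determinant means the columns are linearly independent.

linearly independent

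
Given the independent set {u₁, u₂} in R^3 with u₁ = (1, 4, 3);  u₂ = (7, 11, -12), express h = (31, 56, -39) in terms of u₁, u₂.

Since u₁, u₂ are independent, the coefficients expressing h are uniquely determined by a linear system.
Row-reducing the augmented matrix gives the unique coefficients (a₁, a₂) = (3, 4).

h = 3u₁ + 4u₂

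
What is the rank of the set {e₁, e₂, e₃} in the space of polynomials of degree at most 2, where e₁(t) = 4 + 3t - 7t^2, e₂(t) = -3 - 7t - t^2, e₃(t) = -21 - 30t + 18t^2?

2

Pass to coordinate vectors with respect to the basis {1, t, t^2}.
Put the 3×3 matrix [e₁|e₂|e₃] into echelon form.
Exactly 2 pivots survive; hence the rank is 2.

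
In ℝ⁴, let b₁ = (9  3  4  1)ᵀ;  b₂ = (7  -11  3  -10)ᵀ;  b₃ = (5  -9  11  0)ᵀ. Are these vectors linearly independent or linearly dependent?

linearly independent

Place the vectors as rows of a 3×4 matrix and reduce to echelon form.
The reduction yields 3 nonzero rows, so the rank is 3.
Since rank = 3 (the number of vectors), the set is linearly independent.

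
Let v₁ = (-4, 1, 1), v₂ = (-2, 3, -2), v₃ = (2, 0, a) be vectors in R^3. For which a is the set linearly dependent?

a = -1

The set is linearly dependent precisely when det[v₁; v₂; v₃] = 0.
Expanding, det = -10*a - 10.
This vanishes exactly when a = -1.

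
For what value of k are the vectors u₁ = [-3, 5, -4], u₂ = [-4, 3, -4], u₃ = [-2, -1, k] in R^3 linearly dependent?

k = -12/11

The vectors are dependent exactly when the determinant of the matrix with rows u₁, u₂, u₃ vanishes.
Expanding, det = 11*k + 12.
Setting this to zero gives k = -12/11.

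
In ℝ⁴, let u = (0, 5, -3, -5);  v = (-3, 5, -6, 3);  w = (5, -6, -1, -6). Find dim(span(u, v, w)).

Apply Gaussian elimination to the matrix whose rows are u, v, w.
There are 3 pivot columns, so rank = 3.

3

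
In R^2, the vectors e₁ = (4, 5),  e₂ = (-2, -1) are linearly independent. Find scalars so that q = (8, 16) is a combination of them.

Since e₁, e₂ are independent, the coefficients expressing q are uniquely determined by a linear system.
The system has the unique solution (c₁, c₂) = (4, 4).

q = 4e₁ + 4e₂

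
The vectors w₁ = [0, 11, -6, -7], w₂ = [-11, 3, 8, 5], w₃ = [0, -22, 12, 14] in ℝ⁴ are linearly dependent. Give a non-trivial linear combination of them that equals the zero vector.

Row-reduce the matrix with w₁, w₂, w₃ as columns; the null space gives the coefficients.
One solution (up to scaling) is (2, 0, 1).

2w₁ + w₃ = 0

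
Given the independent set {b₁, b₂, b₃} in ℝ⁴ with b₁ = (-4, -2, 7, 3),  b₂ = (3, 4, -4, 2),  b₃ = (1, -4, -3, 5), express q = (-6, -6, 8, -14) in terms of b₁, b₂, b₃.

Write q = c₁b₁ + … + c₃b₃ and equate components.
The system has the unique solution (c₁, c₂, c₃) = (-1, -3, -1).

q = -b₁ - 3b₂ - b₃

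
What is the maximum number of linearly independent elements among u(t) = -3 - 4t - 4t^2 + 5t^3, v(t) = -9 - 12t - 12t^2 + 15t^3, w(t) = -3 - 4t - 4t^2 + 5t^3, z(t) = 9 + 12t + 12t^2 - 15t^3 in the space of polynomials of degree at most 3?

Pass to coordinate vectors with respect to the basis {1, t, …, t^3}.
Put the 4×4 matrix [u|v|w|z] into echelon form.
The echelon form has 1 nonzero row, so the rank is 1.

1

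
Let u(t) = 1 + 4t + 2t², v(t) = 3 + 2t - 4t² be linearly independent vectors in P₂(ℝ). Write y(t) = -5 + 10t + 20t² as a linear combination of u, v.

Take coordinate vectors relative to {1, t, t²}.
Set up the augmented matrix [u | v | y] and row-reduce.
The system has the unique solution (a₁, a₂) = (4, -3).

y = 4u - 3v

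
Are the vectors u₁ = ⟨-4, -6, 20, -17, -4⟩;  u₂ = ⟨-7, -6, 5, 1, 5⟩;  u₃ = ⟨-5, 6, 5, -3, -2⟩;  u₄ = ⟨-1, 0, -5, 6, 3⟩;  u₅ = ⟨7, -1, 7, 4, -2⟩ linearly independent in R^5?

Place the vectors as rows of a 5×5 matrix and reduce to echelon form.
The reduction yields 4 nonzero rows, so the rank is 4.
Since rank 4 < 5, the set is linearly dependent.

linearly dependent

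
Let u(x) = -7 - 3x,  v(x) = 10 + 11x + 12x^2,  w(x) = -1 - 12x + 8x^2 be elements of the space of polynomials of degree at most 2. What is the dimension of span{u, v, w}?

Pass to coordinate vectors with respect to the basis {1, x, x^2}.
Row-reduce the 3×3 matrix with these as rows.
Reduction leaves 3 leading entries, giving rank 3.

3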